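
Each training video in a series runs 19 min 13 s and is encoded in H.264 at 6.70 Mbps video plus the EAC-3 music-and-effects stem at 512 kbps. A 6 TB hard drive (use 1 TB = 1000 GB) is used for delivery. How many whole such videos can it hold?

19 min 13 s = 1153 s
Audio: 512 kbps = 0.512 Mbps.
Total bitrate: 7.212 Mbps.
Per item: 7.212 Mbps × 1153 s = 8,315 Mb = 1,039 MB.
Capacity: 6 TB = 48,000,000 Mb; 5772.40 items → 5772 complete.

5772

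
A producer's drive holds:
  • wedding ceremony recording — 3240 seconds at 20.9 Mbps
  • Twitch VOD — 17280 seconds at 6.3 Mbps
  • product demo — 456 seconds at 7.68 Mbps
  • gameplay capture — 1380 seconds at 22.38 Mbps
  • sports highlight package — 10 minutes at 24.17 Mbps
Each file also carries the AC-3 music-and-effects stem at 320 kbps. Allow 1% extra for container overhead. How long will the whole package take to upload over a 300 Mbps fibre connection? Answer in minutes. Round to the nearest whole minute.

13 minutes

Audio: 320 kbps = 0.320 Mbps.
wedding ceremony recording: 21.220 Mbps × 3240 s × 1.01 = 69440.3 Mb
Twitch VOD: 6.620 Mbps × 17280 s × 1.01 = 115537.5 Mb
product demo: 8.000 Mbps × 456 s × 1.01 = 3684.5 Mb
gameplay capture: 22.700 Mbps × 1380 s × 1.01 = 31639.3 Mb
sports highlight package: 24.490 Mbps × 600 s × 1.01 = 14840.9 Mb
Total: 235142.5 Mb = 29392.8 MB.
At 300 Mbps: 235142.5 / 300 = 784 s ≈ 13.1 minutes.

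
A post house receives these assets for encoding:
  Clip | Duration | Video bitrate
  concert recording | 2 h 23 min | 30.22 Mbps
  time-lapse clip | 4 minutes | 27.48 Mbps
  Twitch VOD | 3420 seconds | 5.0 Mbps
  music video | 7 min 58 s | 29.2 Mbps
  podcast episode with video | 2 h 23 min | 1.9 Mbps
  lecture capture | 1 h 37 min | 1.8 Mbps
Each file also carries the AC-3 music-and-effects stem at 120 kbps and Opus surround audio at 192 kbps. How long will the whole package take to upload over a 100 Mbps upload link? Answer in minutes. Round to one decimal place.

Audio total: 120 + 192 = 312 kbps = 0.312 Mbps.
concert recording: 30.532 Mbps × 8580 s = 261964.6 Mb
time-lapse clip: 27.792 Mbps × 240 s = 6670.1 Mb
Twitch VOD: 5.312 Mbps × 3420 s = 18167.0 Mb
music video: 29.512 Mbps × 478 s = 14106.7 Mb
podcast episode with video: 2.212 Mbps × 8580 s = 18979.0 Mb
lecture capture: 2.112 Mbps × 5820 s = 12291.8 Mb
Total: 332179.2 Mb = 41522.4 MB.
At 100 Mbps: 332179.2 / 100 = 3322 s ≈ 55.4 minutes.

55.4 minutes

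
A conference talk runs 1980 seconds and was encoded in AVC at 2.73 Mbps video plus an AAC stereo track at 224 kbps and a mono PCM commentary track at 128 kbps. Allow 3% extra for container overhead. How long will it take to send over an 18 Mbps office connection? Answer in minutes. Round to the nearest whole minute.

Audio total: 224 + 128 = 352 kbps = 0.352 Mbps.
Total bitrate: 3.082 Mbps.
File: 3.082 Mbps × 1980 s = 6102.4 Mb.
With 3% container overhead: ×1.03. → 6285.4 Mb.
At 18 Mbps: 6285.4 / 18 = 349.2 s ≈ 5.82 minutes.

6 minutes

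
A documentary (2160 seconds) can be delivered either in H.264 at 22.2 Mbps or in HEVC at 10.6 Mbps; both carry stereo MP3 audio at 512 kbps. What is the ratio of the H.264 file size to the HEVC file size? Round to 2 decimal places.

2.04

Audio: 512 kbps = 0.512 Mbps.
H.264: 22.712 Mbps × 2160 s = 49057.9 Mb = 5.711 GiB.
HEVC: 11.112 Mbps × 2160 s = 24001.9 Mb = 2.794 GiB.
Ratio: 5.711 / 2.794 = 2.044.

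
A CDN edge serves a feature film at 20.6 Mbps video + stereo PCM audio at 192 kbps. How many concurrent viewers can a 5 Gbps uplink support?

Audio: 192 kbps = 0.192 Mbps.
Per-viewer media rate: 20.792 Mbps.
5 Gbps = 5,000 Mbps; 5,000 / 20.792 = 240.48 → 240 viewers.

240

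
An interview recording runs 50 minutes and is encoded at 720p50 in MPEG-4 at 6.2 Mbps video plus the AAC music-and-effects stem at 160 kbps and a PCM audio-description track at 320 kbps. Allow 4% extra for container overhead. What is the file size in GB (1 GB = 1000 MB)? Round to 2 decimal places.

50 min = 3000 s
Audio total: 160 + 320 = 480 kbps = 0.480 Mbps.
Total bitrate: 6.2 + 0.480 = 6.680 Mbps.
Stream data: 6.680 Mbps × 3000 s = 20040.0 Mb.
With 4% container overhead: ×1.04.
20,842 Mb ÷ 8 = 2,605 MB → 2.605 GB.

2.61 GB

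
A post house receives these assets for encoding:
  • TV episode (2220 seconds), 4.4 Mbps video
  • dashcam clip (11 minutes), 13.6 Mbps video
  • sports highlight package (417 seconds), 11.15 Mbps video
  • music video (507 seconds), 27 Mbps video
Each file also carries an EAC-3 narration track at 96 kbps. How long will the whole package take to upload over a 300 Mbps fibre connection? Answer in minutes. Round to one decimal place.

2.1 minutes

Audio: 96 kbps = 0.096 Mbps.
TV episode: 4.496 Mbps × 2220 s = 9981.1 Mb
dashcam clip: 13.696 Mbps × 660 s = 9039.4 Mb
sports highlight package: 11.246 Mbps × 417 s = 4689.6 Mb
music video: 27.096 Mbps × 507 s = 13737.7 Mb
Total: 37447.7 Mb = 4681.0 MB.
At 300 Mbps: 37447.7 / 300 = 125 s ≈ 2.08 minutes.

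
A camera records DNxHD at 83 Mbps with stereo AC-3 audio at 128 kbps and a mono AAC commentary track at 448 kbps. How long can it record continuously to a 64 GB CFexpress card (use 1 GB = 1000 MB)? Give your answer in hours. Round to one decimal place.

Audio total: 128 + 448 = 576 kbps = 0.576 Mbps.
Total bitrate: 83 + 0.576 = 83.576 Mbps.
Capacity: 64 GB = 512,000 Mb.
Recording time: 512,000 / 83.576 = 6,126 s ≈ 1.70 hours.

1.7 hours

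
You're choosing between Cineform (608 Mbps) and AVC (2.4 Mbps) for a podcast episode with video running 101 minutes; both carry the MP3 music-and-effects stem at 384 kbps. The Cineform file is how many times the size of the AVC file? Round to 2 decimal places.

101 min = 6060 s
Audio: 384 kbps = 0.384 Mbps.
Cineform: 608.384 Mbps × 6060 s = 3686807.0 Mb = 460.851 GB.
AVC: 2.784 Mbps × 6060 s = 16871.0 Mb = 2.109 GB.
Ratio: 460.851 / 2.109 = 218.529.

218.53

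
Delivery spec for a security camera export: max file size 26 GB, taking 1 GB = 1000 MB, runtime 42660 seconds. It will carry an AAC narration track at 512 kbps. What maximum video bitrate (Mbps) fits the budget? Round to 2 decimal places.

4.36 Mbps

Budget: 26 GB = 208000.0 Mb.
Total bitrate budget: 208000.0 Mb / 42660 s = 4.876 Mbps.
Audio: 512 kbps = 0.512 Mbps.
Video: 4.876 − 0.512 = 4.364 Mbps.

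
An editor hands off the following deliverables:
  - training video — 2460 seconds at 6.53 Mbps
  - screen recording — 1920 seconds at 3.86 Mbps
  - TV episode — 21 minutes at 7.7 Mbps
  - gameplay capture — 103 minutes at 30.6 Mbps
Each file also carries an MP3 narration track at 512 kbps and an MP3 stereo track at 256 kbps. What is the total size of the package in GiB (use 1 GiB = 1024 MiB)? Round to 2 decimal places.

Audio total: 512 + 256 = 768 kbps = 0.768 Mbps.
training video: 7.298 Mbps × 2460 s = 17953.1 Mb
screen recording: 4.628 Mbps × 1920 s = 8885.8 Mb
TV episode: 8.468 Mbps × 1260 s = 10669.7 Mb
gameplay capture: 31.368 Mbps × 6180 s = 193854.2 Mb
Total: 231362.8 Mb = 28920.3 MB.
= 26.93 GiB.

26.93 GiB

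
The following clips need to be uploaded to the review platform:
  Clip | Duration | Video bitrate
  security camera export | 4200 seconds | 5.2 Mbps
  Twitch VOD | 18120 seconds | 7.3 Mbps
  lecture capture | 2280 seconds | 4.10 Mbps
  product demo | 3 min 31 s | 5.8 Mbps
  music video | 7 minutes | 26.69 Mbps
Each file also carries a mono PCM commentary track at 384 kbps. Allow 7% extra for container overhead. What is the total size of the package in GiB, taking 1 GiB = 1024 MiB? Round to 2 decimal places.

Audio: 384 kbps = 0.384 Mbps.
security camera export: 5.584 Mbps × 4200 s × 1.07 = 25094.5 Mb
Twitch VOD: 7.684 Mbps × 18120 s × 1.07 = 148980.5 Mb
lecture capture: 4.484 Mbps × 2280 s × 1.07 = 10939.2 Mb
product demo: 6.184 Mbps × 211 s × 1.07 = 1396.2 Mb
music video: 27.074 Mbps × 420 s × 1.07 = 12167.1 Mb
Total: 198577.3 Mb = 24822.2 MB.
= 23.12 GiB.

23.12 GiB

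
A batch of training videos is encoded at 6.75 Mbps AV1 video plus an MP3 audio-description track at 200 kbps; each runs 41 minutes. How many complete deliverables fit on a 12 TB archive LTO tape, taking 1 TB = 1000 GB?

41 min = 2460 s
Audio: 200 kbps = 0.200 Mbps.
Total bitrate: 6.950 Mbps.
Per item: 6.950 Mbps × 2460 s = 17,097 Mb = 2,137 MB.
Capacity: 12 TB = 96,000,000 Mb; 5615.02 items → 5615 complete.

5615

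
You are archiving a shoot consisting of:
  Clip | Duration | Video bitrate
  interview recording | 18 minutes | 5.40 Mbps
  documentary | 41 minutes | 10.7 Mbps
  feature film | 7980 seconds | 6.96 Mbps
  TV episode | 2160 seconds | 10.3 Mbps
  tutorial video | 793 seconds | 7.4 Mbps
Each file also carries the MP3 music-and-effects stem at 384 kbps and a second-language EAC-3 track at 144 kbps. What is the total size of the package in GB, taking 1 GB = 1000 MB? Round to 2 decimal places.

Audio total: 384 + 144 = 528 kbps = 0.528 Mbps.
interview recording: 5.928 Mbps × 1080 s = 6402.2 Mb
documentary: 11.228 Mbps × 2460 s = 27620.9 Mb
feature film: 7.488 Mbps × 7980 s = 59754.2 Mb
TV episode: 10.828 Mbps × 2160 s = 23388.5 Mb
tutorial video: 7.928 Mbps × 793 s = 6286.9 Mb
Total: 123452.7 Mb = 15431.6 MB.
= 15.43 GB.

15.43 GB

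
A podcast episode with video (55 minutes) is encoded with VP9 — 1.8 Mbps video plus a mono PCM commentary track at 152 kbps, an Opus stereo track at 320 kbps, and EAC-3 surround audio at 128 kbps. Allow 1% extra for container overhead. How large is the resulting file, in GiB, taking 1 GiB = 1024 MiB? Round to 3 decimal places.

55 min = 3300 s
Audio total: 152 + 320 + 128 = 600 kbps = 0.600 Mbps.
Total bitrate: 1.8 + 0.600 = 2.400 Mbps.
Stream data: 2.400 Mbps × 3300 s = 7920.0 Mb.
With 1% container overhead: ×1.01.
7,999 Mb = 999,900,000 bytes ÷ 1,073,741,824 = 0.9312 GiB.

0.931 GiB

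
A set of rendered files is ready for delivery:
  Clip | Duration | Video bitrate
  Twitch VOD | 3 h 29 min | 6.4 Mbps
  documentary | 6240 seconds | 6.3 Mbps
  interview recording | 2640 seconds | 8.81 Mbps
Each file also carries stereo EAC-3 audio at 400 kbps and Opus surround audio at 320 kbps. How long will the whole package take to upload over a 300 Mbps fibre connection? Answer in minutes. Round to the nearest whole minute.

9 minutes

Audio total: 400 + 320 = 720 kbps = 0.720 Mbps.
Twitch VOD: 7.120 Mbps × 12540 s = 89284.8 Mb
documentary: 7.020 Mbps × 6240 s = 43804.8 Mb
interview recording: 9.530 Mbps × 2640 s = 25159.2 Mb
Total: 158248.8 Mb = 19781.1 MB.
At 300 Mbps: 158248.8 / 300 = 527 s ≈ 8.79 minutes.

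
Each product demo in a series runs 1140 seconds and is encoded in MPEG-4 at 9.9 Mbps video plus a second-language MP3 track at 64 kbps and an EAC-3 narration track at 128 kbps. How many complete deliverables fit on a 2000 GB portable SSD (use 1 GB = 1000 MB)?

1390

Audio total: 64 + 128 = 192 kbps = 0.192 Mbps.
Total bitrate: 10.092 Mbps.
Per item: 10.092 Mbps × 1140 s = 11,505 Mb = 1,438 MB.
Capacity: 2000 GB = 16,000,000 Mb; 1390.71 items → 1390 complete.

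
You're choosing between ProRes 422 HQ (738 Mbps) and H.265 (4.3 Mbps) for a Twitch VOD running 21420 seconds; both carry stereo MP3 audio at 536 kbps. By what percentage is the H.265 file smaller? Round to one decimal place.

Audio: 536 kbps = 0.536 Mbps.
ProRes 422 HQ: 738.536 Mbps × 21420 s = 15819441.1 Mb = 1977.430 GB.
H.265: 4.836 Mbps × 21420 s = 103587.1 Mb = 12.948 GB.
Reduction: (1 − 12.948/1977.430) × 100 = 99.35%.

99.3%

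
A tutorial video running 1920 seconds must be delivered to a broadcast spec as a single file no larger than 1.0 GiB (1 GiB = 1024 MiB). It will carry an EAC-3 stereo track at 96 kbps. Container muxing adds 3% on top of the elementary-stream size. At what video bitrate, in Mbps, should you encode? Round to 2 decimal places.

4.25 Mbps

Budget: 1.0 GiB = 8589.9 Mb.
Stream payload after overhead: 8589.9 / 1.03 = 8339.7 Mb.
Total bitrate budget: 8339.7 Mb / 1920 s = 4.344 Mbps.
Audio: 96 kbps = 0.096 Mbps.
Video: 4.344 − 0.096 = 4.248 Mbps.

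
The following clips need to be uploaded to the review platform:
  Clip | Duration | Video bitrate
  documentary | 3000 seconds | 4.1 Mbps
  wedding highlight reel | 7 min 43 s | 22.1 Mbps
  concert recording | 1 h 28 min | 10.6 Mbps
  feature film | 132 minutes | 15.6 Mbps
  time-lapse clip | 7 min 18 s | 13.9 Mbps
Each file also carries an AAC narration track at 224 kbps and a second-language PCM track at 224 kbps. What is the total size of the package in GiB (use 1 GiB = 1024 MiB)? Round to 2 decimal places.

25.12 GiB

Audio total: 224 + 224 = 448 kbps = 0.448 Mbps.
documentary: 4.548 Mbps × 3000 s = 13644.0 Mb
wedding highlight reel: 22.548 Mbps × 463 s = 10439.7 Mb
concert recording: 11.048 Mbps × 5280 s = 58333.4 Mb
feature film: 16.048 Mbps × 7920 s = 127100.2 Mb
time-lapse clip: 14.348 Mbps × 438 s = 6284.4 Mb
Total: 215801.7 Mb = 26975.2 MB.
= 25.12 GiB.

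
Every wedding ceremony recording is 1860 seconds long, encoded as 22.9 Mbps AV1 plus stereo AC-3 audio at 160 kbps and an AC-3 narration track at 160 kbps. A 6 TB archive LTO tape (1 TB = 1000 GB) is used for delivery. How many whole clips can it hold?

1111

Audio total: 160 + 160 = 320 kbps = 0.320 Mbps.
Total bitrate: 23.220 Mbps.
Per item: 23.220 Mbps × 1860 s = 43,189 Mb = 5,399 MB.
Capacity: 6 TB = 48,000,000 Mb; 1111.39 items → 1111 complete.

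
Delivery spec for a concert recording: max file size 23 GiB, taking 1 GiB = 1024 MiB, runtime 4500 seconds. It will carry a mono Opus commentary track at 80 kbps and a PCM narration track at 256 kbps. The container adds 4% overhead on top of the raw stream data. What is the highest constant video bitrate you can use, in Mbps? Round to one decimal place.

41.9 Mbps

Budget: 23 GiB = 197568.5 Mb.
Stream payload after overhead: 197568.5 / 1.04 = 189969.7 Mb.
Total bitrate budget: 189969.7 Mb / 4500 s = 42.215 Mbps.
Audio total: 80 + 256 = 336 kbps = 0.336 Mbps.
Video: 42.215 − 0.336 = 41.879 Mbps.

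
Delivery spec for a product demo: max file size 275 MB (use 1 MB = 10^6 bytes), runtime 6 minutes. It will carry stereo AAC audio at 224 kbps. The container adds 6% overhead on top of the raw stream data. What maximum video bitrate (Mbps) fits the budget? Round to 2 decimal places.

5.54 Mbps

Budget: 275 MB = 2200.0 Mb.
Stream payload after overhead: 2200.0 / 1.06 = 2075.5 Mb.
6 min = 360 s
Total bitrate budget: 2075.5 Mb / 360 s = 5.765 Mbps.
Audio: 224 kbps = 0.224 Mbps.
Video: 5.765 − 0.224 = 5.541 Mbps.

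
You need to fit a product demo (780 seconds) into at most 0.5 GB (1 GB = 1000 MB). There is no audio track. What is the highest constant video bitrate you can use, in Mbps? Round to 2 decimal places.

5.13 Mbps

Budget: 0.5 GB = 4000.0 Mb.
Total bitrate budget: 4000.0 Mb / 780 s = 5.128 Mbps.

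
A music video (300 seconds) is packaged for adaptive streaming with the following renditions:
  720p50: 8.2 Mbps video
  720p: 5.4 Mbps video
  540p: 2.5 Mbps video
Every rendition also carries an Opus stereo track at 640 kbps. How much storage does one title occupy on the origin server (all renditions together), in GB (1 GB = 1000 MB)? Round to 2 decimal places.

0.68 GB

Audio: 640 kbps = 0.640 Mbps.
Sum of rendition bitrates: (8.2+0.640) + (5.4+0.640) + (2.5+0.640) = 18.020 Mbps.
× 300 s = 5,406 Mb = 675.8 MB = 0.6757 GB.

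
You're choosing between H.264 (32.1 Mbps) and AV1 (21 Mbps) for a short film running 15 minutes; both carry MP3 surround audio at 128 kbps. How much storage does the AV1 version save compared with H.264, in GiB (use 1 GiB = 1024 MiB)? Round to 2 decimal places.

1.16 GiB

15 min = 900 s
Audio: 128 kbps = 0.128 Mbps.
H.264: 32.228 Mbps × 900 s = 29005.2 Mb = 3.377 GiB.
AV1: 21.128 Mbps × 900 s = 19015.2 Mb = 2.214 GiB.
Saving: 3.377 − 2.214 = 1.163 GiB.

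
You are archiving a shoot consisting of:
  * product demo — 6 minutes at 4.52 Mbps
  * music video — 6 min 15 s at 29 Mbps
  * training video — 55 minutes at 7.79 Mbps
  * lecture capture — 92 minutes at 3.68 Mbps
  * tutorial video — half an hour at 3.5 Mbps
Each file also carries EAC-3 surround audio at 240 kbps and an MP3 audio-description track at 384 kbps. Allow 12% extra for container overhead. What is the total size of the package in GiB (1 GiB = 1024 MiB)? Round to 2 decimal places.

9.38 GiB

Audio total: 240 + 384 = 624 kbps = 0.624 Mbps.
product demo: 5.144 Mbps × 360 s × 1.12 = 2074.1 Mb
music video: 29.624 Mbps × 375 s × 1.12 = 12442.1 Mb
training video: 8.414 Mbps × 3300 s × 1.12 = 31098.1 Mb
lecture capture: 4.304 Mbps × 5520 s × 1.12 = 26609.0 Mb
tutorial video: 4.124 Mbps × 1800 s × 1.12 = 8314.0 Mb
Total: 80537.3 Mb = 10067.2 MB.
= 9.376 GiB.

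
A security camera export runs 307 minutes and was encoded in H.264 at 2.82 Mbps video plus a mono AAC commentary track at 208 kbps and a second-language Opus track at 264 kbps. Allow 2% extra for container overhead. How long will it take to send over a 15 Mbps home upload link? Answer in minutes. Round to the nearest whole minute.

307 min = 18420 s
Audio total: 208 + 264 = 472 kbps = 0.472 Mbps.
Total bitrate: 3.292 Mbps.
File: 3.292 Mbps × 18420 s = 60638.6 Mb.
With 2% container overhead: ×1.02. → 61851.4 Mb.
At 15 Mbps: 61851.4 / 15 = 4123.4 s ≈ 68.7 minutes.

69 minutes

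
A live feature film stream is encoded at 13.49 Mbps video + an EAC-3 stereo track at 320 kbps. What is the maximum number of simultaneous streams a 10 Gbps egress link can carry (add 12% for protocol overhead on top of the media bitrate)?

Audio: 320 kbps = 0.320 Mbps.
Per-viewer media rate: 13.810 Mbps.
On the wire with 12% overhead: 15.467 Mbps.
10 Gbps = 10,000 Mbps; 10,000 / 15.467 = 646.53 → 646 viewers.

646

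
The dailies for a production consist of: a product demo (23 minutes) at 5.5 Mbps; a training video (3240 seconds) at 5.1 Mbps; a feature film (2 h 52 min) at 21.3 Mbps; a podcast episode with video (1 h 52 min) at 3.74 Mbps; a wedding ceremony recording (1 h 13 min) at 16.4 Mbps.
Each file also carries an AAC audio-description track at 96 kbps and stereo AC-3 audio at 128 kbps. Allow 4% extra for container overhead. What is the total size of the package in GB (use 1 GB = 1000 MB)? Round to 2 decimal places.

45.07 GB

Audio total: 96 + 128 = 224 kbps = 0.224 Mbps.
product demo: 5.724 Mbps × 1380 s × 1.04 = 8215.1 Mb
training video: 5.324 Mbps × 3240 s × 1.04 = 17939.8 Mb
feature film: 21.524 Mbps × 10320 s × 1.04 = 231012.8 Mb
podcast episode with video: 3.964 Mbps × 6720 s × 1.04 = 27703.6 Mb
wedding ceremony recording: 16.624 Mbps × 4380 s × 1.04 = 75725.6 Mb
Total: 360596.9 Mb = 45074.6 MB.
= 45.07 GB.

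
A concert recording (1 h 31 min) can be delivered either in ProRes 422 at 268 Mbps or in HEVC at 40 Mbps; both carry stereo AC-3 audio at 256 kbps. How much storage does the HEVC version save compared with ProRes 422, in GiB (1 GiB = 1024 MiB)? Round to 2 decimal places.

1 h 31 min = 91 min = 5460 s
Audio: 256 kbps = 0.256 Mbps.
ProRes 422: 268.256 Mbps × 5460 s = 1464677.8 Mb = 170.511 GiB.
HEVC: 40.256 Mbps × 5460 s = 219797.8 Mb = 25.588 GiB.
Saving: 170.511 − 25.588 = 144.923 GiB.

144.92 GiB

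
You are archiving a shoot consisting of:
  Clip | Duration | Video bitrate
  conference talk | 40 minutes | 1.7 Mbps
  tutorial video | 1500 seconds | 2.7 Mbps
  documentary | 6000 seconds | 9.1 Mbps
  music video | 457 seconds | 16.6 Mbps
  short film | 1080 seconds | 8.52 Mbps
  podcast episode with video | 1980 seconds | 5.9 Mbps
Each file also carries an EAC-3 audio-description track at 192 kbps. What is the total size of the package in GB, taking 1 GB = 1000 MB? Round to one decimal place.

11.7 GB

Audio: 192 kbps = 0.192 Mbps.
conference talk: 1.892 Mbps × 2400 s = 4540.8 Mb
tutorial video: 2.892 Mbps × 1500 s = 4338.0 Mb
documentary: 9.292 Mbps × 6000 s = 55752.0 Mb
music video: 16.792 Mbps × 457 s = 7673.9 Mb
short film: 8.712 Mbps × 1080 s = 9409.0 Mb
podcast episode with video: 6.092 Mbps × 1980 s = 12062.2 Mb
Total: 93775.9 Mb = 11722.0 MB.
= 11.72 GB.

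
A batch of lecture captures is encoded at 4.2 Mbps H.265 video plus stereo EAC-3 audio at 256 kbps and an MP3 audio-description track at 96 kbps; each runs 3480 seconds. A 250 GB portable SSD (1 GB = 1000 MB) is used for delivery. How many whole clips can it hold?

126

Audio total: 256 + 96 = 352 kbps = 0.352 Mbps.
Total bitrate: 4.552 Mbps.
Per item: 4.552 Mbps × 3480 s = 15,841 Mb = 1,980 MB.
Capacity: 250 GB = 2,000,000 Mb; 126.25 items → 126 complete.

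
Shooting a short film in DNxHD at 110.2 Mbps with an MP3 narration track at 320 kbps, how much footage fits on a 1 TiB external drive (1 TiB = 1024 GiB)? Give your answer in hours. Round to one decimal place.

22.1 hours

Audio: 320 kbps = 0.320 Mbps.
Total bitrate: 110.2 + 0.320 = 110.520 Mbps.
Capacity: 1 TiB = 8,796,093 Mb.
Recording time: 8,796,093 / 110.520 = 79,588 s ≈ 22.1 hours.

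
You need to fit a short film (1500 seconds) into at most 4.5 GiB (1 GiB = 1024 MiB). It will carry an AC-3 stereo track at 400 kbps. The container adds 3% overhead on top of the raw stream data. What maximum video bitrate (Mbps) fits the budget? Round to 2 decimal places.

24.62 Mbps

Budget: 4.5 GiB = 38654.7 Mb.
Stream payload after overhead: 38654.7 / 1.03 = 37528.8 Mb.
Total bitrate budget: 37528.8 Mb / 1500 s = 25.019 Mbps.
Audio: 400 kbps = 0.400 Mbps.
Video: 25.019 − 0.400 = 24.619 Mbps.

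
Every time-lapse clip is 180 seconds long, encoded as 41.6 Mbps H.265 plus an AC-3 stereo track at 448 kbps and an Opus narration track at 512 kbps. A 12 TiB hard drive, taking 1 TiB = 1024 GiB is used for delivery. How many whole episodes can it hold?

13778

Audio total: 448 + 512 = 960 kbps = 0.960 Mbps.
Total bitrate: 42.560 Mbps.
Per item: 42.560 Mbps × 180 s = 7,661 Mb = 957.6 MB.
Capacity: 12 TiB = 105,553,116 Mb; 13778.34 items → 13778 complete.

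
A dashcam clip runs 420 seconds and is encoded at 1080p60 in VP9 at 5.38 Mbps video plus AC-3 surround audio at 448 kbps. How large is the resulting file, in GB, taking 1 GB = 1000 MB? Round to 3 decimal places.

0.306 GB

Audio: 448 kbps = 0.448 Mbps.
Total bitrate: 5.38 + 0.448 = 5.828 Mbps.
Stream data: 5.828 Mbps × 420 s = 2447.8 Mb.
2,448 Mb ÷ 8 = 306.0 MB → 0.306 GB.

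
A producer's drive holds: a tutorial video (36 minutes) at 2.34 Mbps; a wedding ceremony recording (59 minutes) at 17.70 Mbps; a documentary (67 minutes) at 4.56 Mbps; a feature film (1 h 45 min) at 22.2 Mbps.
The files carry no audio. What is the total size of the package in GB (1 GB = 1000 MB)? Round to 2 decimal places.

28.24 GB

tutorial video: 2.340 Mbps × 2160 s = 5054.4 Mb
wedding ceremony recording: 17.700 Mbps × 3540 s = 62658.0 Mb
documentary: 4.560 Mbps × 4020 s = 18331.2 Mb
feature film: 22.200 Mbps × 6300 s = 139860.0 Mb
Total: 225903.6 Mb = 28238.0 MB.
= 28.24 GB.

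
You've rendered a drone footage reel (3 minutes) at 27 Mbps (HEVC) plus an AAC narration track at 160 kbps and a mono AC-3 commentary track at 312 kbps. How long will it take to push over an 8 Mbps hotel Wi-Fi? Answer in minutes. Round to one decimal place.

10.3 minutes

3 min = 180 s
Audio total: 160 + 312 = 472 kbps = 0.472 Mbps.
Total bitrate: 27.472 Mbps.
File: 27.472 Mbps × 180 s = 4945.0 Mb.
At 8 Mbps: 4945.0 / 8 = 618.1 s ≈ 10.3 minutes.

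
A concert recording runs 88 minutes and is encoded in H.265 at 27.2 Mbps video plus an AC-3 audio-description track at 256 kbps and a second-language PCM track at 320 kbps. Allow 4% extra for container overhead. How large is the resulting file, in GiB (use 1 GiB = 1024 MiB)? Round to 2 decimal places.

17.76 GiB

88 min = 5280 s
Audio total: 256 + 320 = 576 kbps = 0.576 Mbps.
Total bitrate: 27.2 + 0.576 = 27.776 Mbps.
Stream data: 27.776 Mbps × 5280 s = 146657.3 Mb.
With 4% container overhead: ×1.04.
152,524 Mb = 19,065,446,400 bytes ÷ 1,073,741,824 = 17.76 GiB.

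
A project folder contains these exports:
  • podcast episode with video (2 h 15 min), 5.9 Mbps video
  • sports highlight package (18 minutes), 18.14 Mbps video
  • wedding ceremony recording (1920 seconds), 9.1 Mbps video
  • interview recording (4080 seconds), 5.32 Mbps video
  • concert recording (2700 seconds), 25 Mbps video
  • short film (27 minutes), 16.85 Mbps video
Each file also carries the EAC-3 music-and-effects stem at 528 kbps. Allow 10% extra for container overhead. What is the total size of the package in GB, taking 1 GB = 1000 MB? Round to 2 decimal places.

Audio: 528 kbps = 0.528 Mbps.
podcast episode with video: 6.428 Mbps × 8100 s × 1.10 = 57273.5 Mb
sports highlight package: 18.668 Mbps × 1080 s × 1.10 = 22177.6 Mb
wedding ceremony recording: 9.628 Mbps × 1920 s × 1.10 = 20334.3 Mb
interview recording: 5.848 Mbps × 4080 s × 1.10 = 26245.8 Mb
concert recording: 25.528 Mbps × 2700 s × 1.10 = 75818.2 Mb
short film: 17.378 Mbps × 1620 s × 1.10 = 30967.6 Mb
Total: 232817.0 Mb = 29102.1 MB.
= 29.10 GB.

29.10 GB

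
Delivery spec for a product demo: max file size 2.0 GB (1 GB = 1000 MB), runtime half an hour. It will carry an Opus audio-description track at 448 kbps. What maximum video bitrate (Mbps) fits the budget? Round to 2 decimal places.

Budget: 2.0 GB = 16000.0 Mb.
30 min = 1800 s
Total bitrate budget: 16000.0 Mb / 1800 s = 8.889 Mbps.
Audio: 448 kbps = 0.448 Mbps.
Video: 8.889 − 0.448 = 8.441 Mbps.

8.44 Mbps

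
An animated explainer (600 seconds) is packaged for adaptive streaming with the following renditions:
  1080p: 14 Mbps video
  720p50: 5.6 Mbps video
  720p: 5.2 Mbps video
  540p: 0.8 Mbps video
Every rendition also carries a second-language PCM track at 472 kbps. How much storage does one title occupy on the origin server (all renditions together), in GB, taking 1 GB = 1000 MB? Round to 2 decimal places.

Audio: 472 kbps = 0.472 Mbps.
Sum of rendition bitrates: (14+0.472) + (5.6+0.472) + (5.2+0.472) + (0.8+0.472) = 27.488 Mbps.
× 600 s = 16,493 Mb = 2,062 MB = 2.062 GB.

2.06 GB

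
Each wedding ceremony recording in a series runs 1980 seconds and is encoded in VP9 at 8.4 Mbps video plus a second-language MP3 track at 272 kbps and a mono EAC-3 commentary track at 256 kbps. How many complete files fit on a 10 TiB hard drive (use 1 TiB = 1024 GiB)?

Audio total: 272 + 256 = 528 kbps = 0.528 Mbps.
Total bitrate: 8.928 Mbps.
Per item: 8.928 Mbps × 1980 s = 17,677 Mb = 2,210 MB.
Capacity: 10 TiB = 87,960,930 Mb; 4975.89 items → 4975 complete.

4975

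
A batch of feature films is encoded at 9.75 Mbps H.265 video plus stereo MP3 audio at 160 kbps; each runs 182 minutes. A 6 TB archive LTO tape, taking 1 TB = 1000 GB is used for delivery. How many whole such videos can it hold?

443

182 min = 10920 s
Audio: 160 kbps = 0.160 Mbps.
Total bitrate: 9.910 Mbps.
Per item: 9.910 Mbps × 10920 s = 108,217 Mb = 13,527 MB.
Capacity: 6 TB = 48,000,000 Mb; 443.55 items → 443 complete.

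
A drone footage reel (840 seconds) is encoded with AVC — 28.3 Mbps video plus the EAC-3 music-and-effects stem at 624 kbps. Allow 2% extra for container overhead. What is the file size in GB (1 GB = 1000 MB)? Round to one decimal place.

Audio: 624 kbps = 0.624 Mbps.
Total bitrate: 28.3 + 0.624 = 28.924 Mbps.
Stream data: 28.924 Mbps × 840 s = 24296.2 Mb.
With 2% container overhead: ×1.02.
24,782 Mb ÷ 8 = 3,098 MB → 3.098 GB.

3.1 GB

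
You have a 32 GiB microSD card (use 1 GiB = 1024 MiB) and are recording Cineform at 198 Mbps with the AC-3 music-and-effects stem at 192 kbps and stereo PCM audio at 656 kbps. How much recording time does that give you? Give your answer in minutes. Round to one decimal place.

23.0 minutes

Audio total: 192 + 656 = 848 kbps = 0.848 Mbps.
Total bitrate: 198 + 0.848 = 198.848 Mbps.
Capacity: 32 GiB = 274,878 Mb.
Recording time: 274,878 / 198.848 = 1,382 s ≈ 23.0 minutes.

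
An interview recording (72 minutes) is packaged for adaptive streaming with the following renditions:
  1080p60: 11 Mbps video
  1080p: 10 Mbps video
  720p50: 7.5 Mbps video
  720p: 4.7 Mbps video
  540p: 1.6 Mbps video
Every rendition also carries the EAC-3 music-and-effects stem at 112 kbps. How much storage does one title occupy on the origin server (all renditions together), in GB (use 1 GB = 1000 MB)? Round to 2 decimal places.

19.09 GB

72 min = 4320 s
Audio: 112 kbps = 0.112 Mbps.
Sum of rendition bitrates: (11+0.112) + (10+0.112) + (7.5+0.112) + (4.7+0.112) + (1.6+0.112) = 35.360 Mbps.
× 4320 s = 152,755 Mb = 19,094 MB = 19.09 GB.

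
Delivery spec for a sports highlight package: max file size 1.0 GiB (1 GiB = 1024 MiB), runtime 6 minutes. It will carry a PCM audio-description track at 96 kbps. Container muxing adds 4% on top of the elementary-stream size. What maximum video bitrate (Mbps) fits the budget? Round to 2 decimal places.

Budget: 1.0 GiB = 8589.9 Mb.
Stream payload after overhead: 8589.9 / 1.04 = 8259.6 Mb.
6 min = 360 s
Total bitrate budget: 8259.6 Mb / 360 s = 22.943 Mbps.
Audio: 96 kbps = 0.096 Mbps.
Video: 22.943 − 0.096 = 22.847 Mbps.

22.85 Mbps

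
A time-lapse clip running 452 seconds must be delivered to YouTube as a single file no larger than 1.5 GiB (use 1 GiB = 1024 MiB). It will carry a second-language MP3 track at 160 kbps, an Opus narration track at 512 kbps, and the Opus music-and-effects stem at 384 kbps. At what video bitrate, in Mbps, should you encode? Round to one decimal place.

27.5 Mbps

Budget: 1.5 GiB = 12884.9 Mb.
Total bitrate budget: 12884.9 Mb / 452 s = 28.506 Mbps.
Audio total: 160 + 512 + 384 = 1056 kbps = 1.056 Mbps.
Video: 28.506 − 1.056 = 27.450 Mbps.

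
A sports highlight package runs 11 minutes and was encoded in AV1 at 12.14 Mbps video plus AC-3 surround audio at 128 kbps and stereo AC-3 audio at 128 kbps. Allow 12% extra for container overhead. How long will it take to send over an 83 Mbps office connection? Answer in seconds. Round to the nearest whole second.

11 min = 660 s
Audio total: 128 + 128 = 256 kbps = 0.256 Mbps.
Total bitrate: 12.396 Mbps.
File: 12.396 Mbps × 660 s = 8181.4 Mb.
With 12% container overhead: ×1.12. → 9163.1 Mb.
At 83 Mbps: 9163.1 / 83 = 110.4 s ≈ 110 seconds.

110 seconds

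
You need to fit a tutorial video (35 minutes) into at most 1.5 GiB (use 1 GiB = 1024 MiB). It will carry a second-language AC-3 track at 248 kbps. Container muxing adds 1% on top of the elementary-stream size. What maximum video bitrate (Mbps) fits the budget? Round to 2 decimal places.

Budget: 1.5 GiB = 12884.9 Mb.
Stream payload after overhead: 12884.9 / 1.01 = 12757.3 Mb.
35 min = 2100 s
Total bitrate budget: 12757.3 Mb / 2100 s = 6.075 Mbps.
Audio: 248 kbps = 0.248 Mbps.
Video: 6.075 − 0.248 = 5.827 Mbps.

5.83 Mbps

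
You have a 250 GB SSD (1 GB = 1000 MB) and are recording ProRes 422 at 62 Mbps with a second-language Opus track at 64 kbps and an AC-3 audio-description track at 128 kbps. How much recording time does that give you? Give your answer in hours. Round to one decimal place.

Audio total: 64 + 128 = 192 kbps = 0.192 Mbps.
Total bitrate: 62 + 0.192 = 62.192 Mbps.
Capacity: 250 GB = 2,000,000 Mb.
Recording time: 2,000,000 / 62.192 = 32,158 s ≈ 8.93 hours.

8.9 hours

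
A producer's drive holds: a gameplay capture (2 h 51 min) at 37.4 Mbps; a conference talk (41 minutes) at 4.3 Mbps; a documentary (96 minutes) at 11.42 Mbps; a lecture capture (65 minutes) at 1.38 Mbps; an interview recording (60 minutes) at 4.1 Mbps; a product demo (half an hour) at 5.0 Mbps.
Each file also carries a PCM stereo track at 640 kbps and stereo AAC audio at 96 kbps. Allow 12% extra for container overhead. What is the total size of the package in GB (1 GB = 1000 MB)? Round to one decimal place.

Audio total: 640 + 96 = 736 kbps = 0.736 Mbps.
gameplay capture: 38.136 Mbps × 10260 s × 1.12 = 438228.4 Mb
conference talk: 5.036 Mbps × 2460 s × 1.12 = 13875.2 Mb
documentary: 12.156 Mbps × 5760 s × 1.12 = 78420.8 Mb
lecture capture: 2.116 Mbps × 3900 s × 1.12 = 9242.7 Mb
interview recording: 4.836 Mbps × 3600 s × 1.12 = 19498.8 Mb
product demo: 5.736 Mbps × 1800 s × 1.12 = 11563.8 Mb
Total: 570829.6 Mb = 71353.7 MB.
= 71.35 GB.

71.4 GB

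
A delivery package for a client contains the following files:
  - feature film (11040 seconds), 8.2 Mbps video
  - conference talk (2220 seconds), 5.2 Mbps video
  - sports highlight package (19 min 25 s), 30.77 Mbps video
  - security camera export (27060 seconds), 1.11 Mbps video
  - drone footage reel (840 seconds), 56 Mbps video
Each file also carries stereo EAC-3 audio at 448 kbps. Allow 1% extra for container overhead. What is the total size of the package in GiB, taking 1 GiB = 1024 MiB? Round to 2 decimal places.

Audio: 448 kbps = 0.448 Mbps.
feature film: 8.648 Mbps × 11040 s × 1.01 = 96428.7 Mb
conference talk: 5.648 Mbps × 2220 s × 1.01 = 12663.9 Mb
sports highlight package: 31.218 Mbps × 1165 s × 1.01 = 36732.7 Mb
security camera export: 1.558 Mbps × 27060 s × 1.01 = 42581.1 Mb
drone footage reel: 56.448 Mbps × 840 s × 1.01 = 47890.5 Mb
Total: 236296.8 Mb = 29537.1 MB.
= 27.51 GiB.

27.51 GiB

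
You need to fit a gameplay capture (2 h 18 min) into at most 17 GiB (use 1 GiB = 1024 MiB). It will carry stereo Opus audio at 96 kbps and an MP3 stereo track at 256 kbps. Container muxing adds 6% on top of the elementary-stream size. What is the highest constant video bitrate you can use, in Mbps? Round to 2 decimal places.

Budget: 17 GiB = 146028.9 Mb.
Stream payload after overhead: 146028.9 / 1.06 = 137763.1 Mb.
2 h 18 min = 138 min = 8280 s
Total bitrate budget: 137763.1 Mb / 8280 s = 16.638 Mbps.
Audio total: 96 + 256 = 352 kbps = 0.352 Mbps.
Video: 16.638 − 0.352 = 16.286 Mbps.

16.29 Mbps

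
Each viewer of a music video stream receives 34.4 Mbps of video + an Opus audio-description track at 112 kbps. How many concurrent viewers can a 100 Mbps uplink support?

2

Audio: 112 kbps = 0.112 Mbps.
Per-viewer media rate: 34.512 Mbps.
100 Mbps = 100.0 Mbps; 100.0 / 34.512 = 2.90 → 2 viewers.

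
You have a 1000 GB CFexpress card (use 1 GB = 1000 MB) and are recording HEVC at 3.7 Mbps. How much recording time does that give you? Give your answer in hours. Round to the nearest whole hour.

601 hours

Capacity: 1000 GB = 8,000,000 Mb.
Recording time: 8,000,000 / 3.700 = 2,162,162 s ≈ 601 hours.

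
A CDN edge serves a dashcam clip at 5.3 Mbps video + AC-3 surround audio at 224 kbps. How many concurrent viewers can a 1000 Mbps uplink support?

Audio: 224 kbps = 0.224 Mbps.
Per-viewer media rate: 5.524 Mbps.
1000 Mbps = 1,000 Mbps; 1,000 / 5.524 = 181.03 → 181 viewers.

181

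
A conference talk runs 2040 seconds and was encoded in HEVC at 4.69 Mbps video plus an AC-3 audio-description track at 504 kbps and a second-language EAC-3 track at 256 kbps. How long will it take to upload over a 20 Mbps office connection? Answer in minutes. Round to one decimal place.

Audio total: 504 + 256 = 760 kbps = 0.760 Mbps.
Total bitrate: 5.450 Mbps.
File: 5.450 Mbps × 2040 s = 11118.0 Mb.
At 20 Mbps: 11118.0 / 20 = 555.9 s ≈ 9.27 minutes.

9.3 minutes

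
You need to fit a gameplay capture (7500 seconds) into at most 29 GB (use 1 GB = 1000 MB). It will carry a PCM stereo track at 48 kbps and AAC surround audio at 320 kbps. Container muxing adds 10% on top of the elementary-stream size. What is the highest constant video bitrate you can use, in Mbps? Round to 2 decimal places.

27.75 Mbps

Budget: 29 GB = 232000.0 Mb.
Stream payload after overhead: 232000.0 / 1.10 = 210909.1 Mb.
Total bitrate budget: 210909.1 Mb / 7500 s = 28.121 Mbps.
Audio total: 48 + 320 = 368 kbps = 0.368 Mbps.
Video: 28.121 − 0.368 = 27.753 Mbps.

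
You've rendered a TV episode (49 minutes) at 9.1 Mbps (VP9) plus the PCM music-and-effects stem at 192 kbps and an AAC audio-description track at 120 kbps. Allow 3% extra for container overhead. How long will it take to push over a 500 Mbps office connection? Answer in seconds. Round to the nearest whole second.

57 seconds

49 min = 2940 s
Audio total: 192 + 120 = 312 kbps = 0.312 Mbps.
Total bitrate: 9.412 Mbps.
File: 9.412 Mbps × 2940 s = 27671.3 Mb.
With 3% container overhead: ×1.03. → 28501.4 Mb.
At 500 Mbps: 28501.4 / 500 = 57.0 s ≈ 57 seconds.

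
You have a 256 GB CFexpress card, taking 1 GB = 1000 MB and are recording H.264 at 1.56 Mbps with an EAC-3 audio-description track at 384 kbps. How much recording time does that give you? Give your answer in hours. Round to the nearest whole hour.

293 hours

Audio: 384 kbps = 0.384 Mbps.
Total bitrate: 1.56 + 0.384 = 1.944 Mbps.
Capacity: 256 GB = 2,048,000 Mb.
Recording time: 2,048,000 / 1.944 = 1,053,498 s ≈ 293 hours.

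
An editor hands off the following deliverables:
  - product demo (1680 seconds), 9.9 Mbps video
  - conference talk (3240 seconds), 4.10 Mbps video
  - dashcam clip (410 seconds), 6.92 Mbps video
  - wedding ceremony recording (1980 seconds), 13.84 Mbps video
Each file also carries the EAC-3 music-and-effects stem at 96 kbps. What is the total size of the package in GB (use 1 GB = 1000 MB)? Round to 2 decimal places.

Audio: 96 kbps = 0.096 Mbps.
product demo: 9.996 Mbps × 1680 s = 16793.3 Mb
conference talk: 4.196 Mbps × 3240 s = 13595.0 Mb
dashcam clip: 7.016 Mbps × 410 s = 2876.6 Mb
wedding ceremony recording: 13.936 Mbps × 1980 s = 27593.3 Mb
Total: 60858.2 Mb = 7607.3 MB.
= 7.607 GB.

7.61 GB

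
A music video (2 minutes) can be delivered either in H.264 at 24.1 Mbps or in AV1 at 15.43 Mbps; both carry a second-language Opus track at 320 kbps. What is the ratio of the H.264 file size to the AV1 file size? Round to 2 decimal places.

1.55

2 min = 120 s
Audio: 320 kbps = 0.320 Mbps.
H.264: 24.420 Mbps × 120 s = 2930.4 Mb = 366.300 MB.
AV1: 15.750 Mbps × 120 s = 1890.0 Mb = 236.250 MB.
Ratio: 366.300 / 236.250 = 1.550.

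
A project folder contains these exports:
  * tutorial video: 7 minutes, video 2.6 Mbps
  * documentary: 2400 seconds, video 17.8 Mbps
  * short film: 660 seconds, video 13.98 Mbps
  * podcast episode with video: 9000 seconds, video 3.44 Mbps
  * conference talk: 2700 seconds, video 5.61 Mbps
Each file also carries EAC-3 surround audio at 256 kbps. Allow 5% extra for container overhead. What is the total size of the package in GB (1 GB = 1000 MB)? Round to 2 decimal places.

Audio: 256 kbps = 0.256 Mbps.
tutorial video: 2.856 Mbps × 420 s × 1.05 = 1259.5 Mb
documentary: 18.056 Mbps × 2400 s × 1.05 = 45501.1 Mb
short film: 14.236 Mbps × 660 s × 1.05 = 9865.5 Mb
podcast episode with video: 3.696 Mbps × 9000 s × 1.05 = 34927.2 Mb
conference talk: 5.866 Mbps × 2700 s × 1.05 = 16630.1 Mb
Total: 108183.5 Mb = 13522.9 MB.
= 13.52 GB.

13.52 GB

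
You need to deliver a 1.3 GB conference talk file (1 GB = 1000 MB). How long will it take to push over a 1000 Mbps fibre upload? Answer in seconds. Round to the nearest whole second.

File: 1.3 GB = 10400.0 Mb.
At 1000 Mbps: 10400.0 / 1000 = 10.4 s ≈ 10.4 seconds.

10 seconds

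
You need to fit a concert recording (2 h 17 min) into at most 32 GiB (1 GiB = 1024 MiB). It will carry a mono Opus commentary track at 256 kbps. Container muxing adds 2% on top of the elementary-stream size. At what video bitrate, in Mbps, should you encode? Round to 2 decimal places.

Budget: 32 GiB = 274877.9 Mb.
Stream payload after overhead: 274877.9 / 1.02 = 269488.1 Mb.
2 h 17 min = 137 min = 8220 s
Total bitrate budget: 269488.1 Mb / 8220 s = 32.784 Mbps.
Audio: 256 kbps = 0.256 Mbps.
Video: 32.784 − 0.256 = 32.528 Mbps.

32.53 Mbps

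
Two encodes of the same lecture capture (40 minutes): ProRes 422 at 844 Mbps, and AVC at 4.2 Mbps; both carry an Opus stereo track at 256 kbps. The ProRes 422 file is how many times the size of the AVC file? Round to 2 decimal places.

40 min = 2400 s
Audio: 256 kbps = 0.256 Mbps.
ProRes 422: 844.256 Mbps × 2400 s = 2026214.4 Mb = 235.882 GiB.
AVC: 4.456 Mbps × 2400 s = 10694.4 Mb = 1.245 GiB.
Ratio: 235.882 / 1.245 = 189.465.

189.46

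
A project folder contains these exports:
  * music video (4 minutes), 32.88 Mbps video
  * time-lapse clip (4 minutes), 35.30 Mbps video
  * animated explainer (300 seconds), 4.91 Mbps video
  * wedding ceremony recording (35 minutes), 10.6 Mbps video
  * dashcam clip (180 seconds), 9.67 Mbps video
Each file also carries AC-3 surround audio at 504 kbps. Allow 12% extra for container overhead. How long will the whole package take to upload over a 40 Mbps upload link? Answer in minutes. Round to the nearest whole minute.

Audio: 504 kbps = 0.504 Mbps.
music video: 33.384 Mbps × 240 s × 1.12 = 8973.6 Mb
time-lapse clip: 35.804 Mbps × 240 s × 1.12 = 9624.1 Mb
animated explainer: 5.414 Mbps × 300 s × 1.12 = 1819.1 Mb
wedding ceremony recording: 11.104 Mbps × 2100 s × 1.12 = 26116.6 Mb
dashcam clip: 10.174 Mbps × 180 s × 1.12 = 2051.1 Mb
Total: 48584.5 Mb = 6073.1 MB.
At 40 Mbps: 48584.5 / 40 = 1215 s ≈ 20.2 minutes.

20 minutes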